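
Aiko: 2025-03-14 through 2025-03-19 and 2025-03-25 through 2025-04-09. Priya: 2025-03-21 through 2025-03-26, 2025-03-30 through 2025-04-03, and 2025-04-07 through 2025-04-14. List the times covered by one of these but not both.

2025-03-14 through 2025-03-19, 2025-03-21 through 2025-03-24, 2025-03-27 through 2025-03-29, 2025-04-04 through 2025-04-06, 2025-04-10 through 2025-04-14

A but not B: 2025-03-14 through 2025-03-19, 2025-03-27 through 2025-03-29, 2025-04-04 through 2025-04-06.
B but not A: 2025-03-21 through 2025-03-24, 2025-04-10 through 2025-04-14.
Combining gives A △ B.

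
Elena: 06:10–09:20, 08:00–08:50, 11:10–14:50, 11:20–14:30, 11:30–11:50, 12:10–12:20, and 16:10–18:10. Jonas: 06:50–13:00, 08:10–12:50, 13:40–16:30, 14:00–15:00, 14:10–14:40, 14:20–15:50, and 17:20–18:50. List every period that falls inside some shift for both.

06:50-09:20, 11:10-13:00, 13:40-14:50, 16:10-16:30, 17:20-18:10

First set merges to 06:10-09:20, 11:10-14:50, 16:10-18:10.
Second set merges to 06:50-13:00, 13:40-16:30, 17:20-18:50.
06:10-09:20 meets the second set on 06:50-09:20.
11:10-14:50 meets the second set on 11:10-13:00, 13:40-14:50.
16:10-18:10 meets the second set on 16:10-16:30, 17:20-18:10.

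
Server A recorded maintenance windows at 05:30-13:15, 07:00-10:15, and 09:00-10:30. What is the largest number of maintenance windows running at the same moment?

Walk the sorted start/end points keeping a running depth.
The depth first hits 3 at 09:00.

3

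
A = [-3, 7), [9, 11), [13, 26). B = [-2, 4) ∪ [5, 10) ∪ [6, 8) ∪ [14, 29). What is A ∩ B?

[-2, 4) ∪ [5, 7) ∪ [9, 10) ∪ [14, 26)

Second set merges to [-2, 4), [5, 10), [14, 29).
[-3, 7) overlaps B on [-2, 4), [5, 7).
[9, 11) overlaps B on [9, 10).
[13, 26) overlaps B on [14, 26).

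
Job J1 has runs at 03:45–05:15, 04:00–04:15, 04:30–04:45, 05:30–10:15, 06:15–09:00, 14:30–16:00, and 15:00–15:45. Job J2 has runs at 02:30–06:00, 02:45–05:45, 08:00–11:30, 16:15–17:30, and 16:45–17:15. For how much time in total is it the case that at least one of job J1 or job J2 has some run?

11 h 45 min

First set merges to 03:45-05:15, 05:30-10:15, 14:30-16:00.
Second set merges to 02:30-06:00, 08:00-11:30, 16:15-17:30.
A ∪ B = 02:30-11:30, 14:30-16:00, 16:15-17:30.
Total: 9 h + 1 h 30 min + 1 h 15 min = 11 h 45 min.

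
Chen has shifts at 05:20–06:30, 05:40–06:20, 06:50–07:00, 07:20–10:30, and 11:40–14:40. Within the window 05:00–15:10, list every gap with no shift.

05:00–05:20, 06:30–06:50, 07:00–07:20, 10:30–11:40, 14:40–15:10

After merging, the occupied span is 05:20–06:30, 06:50–07:00, 07:20–10:30, 11:40–14:40.
Uncovered inside 05:00–15:10: 05:00–05:20, 06:30–06:50, 07:00–07:20, 10:30–11:40, 14:40–15:10.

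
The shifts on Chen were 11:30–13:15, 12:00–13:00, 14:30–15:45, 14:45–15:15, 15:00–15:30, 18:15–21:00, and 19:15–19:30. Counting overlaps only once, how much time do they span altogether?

5 h 45 min

Merged: 11:30–13:15, 14:30–15:45, 18:15–21:00.
Lengths: 1 h 45 min + 1 h 15 min + 2 h 45 min = 5 h 45 min.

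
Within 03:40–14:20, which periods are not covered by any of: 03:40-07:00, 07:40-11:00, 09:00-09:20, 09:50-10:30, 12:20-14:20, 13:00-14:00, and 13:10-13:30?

Covered (merged): 03:40–07:00, 07:40–11:00, 12:20–14:20.
Uncovered inside 03:40–14:20: 07:00–07:40, 11:00–12:20.

07:00–07:40, 11:00–12:20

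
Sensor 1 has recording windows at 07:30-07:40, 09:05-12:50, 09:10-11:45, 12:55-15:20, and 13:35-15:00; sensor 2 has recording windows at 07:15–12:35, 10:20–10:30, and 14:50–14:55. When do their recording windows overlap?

A, merged: 07:30–07:40, 09:05–12:50, 12:55–15:20.
B, merged: 07:15–12:35, 14:50–14:55.
07:30–07:40 ∩ B → 07:30–07:40.
09:05–12:50 ∩ B → 09:05–12:35.
12:55–15:20 ∩ B → 14:50–14:55.

07:30–07:40, 09:05–12:35, 14:50–14:55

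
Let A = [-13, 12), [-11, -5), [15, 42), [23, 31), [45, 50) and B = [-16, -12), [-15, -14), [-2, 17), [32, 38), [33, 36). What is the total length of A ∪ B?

63

Merge the first list: [-13, 12), [15, 42), [45, 50).
Merge the second list: [-16, -12), [-2, 17), [32, 38).
A ∪ B = [-16, 42), [45, 50).
Total: 58 + 5 = 63.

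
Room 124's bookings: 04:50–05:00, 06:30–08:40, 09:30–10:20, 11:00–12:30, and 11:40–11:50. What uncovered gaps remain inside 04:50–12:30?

The merged coverage is 04:50–05:00, 06:30–08:40, 09:30–10:20, 11:00–12:30.
Gaps within 04:50–12:30: 05:00–06:30, 08:40–09:30, 10:20–11:00.

05:00–06:30, 08:40–09:30, 10:20–11:00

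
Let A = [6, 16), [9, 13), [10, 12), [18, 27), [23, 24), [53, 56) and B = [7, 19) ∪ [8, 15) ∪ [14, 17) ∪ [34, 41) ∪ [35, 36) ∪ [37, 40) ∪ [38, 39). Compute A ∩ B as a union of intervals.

[7, 16) ∪ [18, 19)

First set merges to [6, 16), [18, 27), [53, 56).
Second set merges to [7, 19), [34, 41).
[6, 16) ∩ B → [7, 16).
[18, 27) ∩ B → [18, 19).
[53, 56) meets no B interval.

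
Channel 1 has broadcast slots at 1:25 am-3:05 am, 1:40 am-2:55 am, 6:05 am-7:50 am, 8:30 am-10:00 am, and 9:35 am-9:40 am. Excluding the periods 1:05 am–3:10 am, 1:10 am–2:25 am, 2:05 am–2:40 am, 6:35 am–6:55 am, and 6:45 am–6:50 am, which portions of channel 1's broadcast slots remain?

A, merged: 1:25 am–3:05 am, 6:05 am–7:50 am, 8:30 am–10:00 am.
B, merged: 1:05 am–3:10 am, 6:35 am–6:55 am.
1:25 am–3:05 am lies entirely inside B → drops out.
6:05 am–7:50 am with B removed leaves 6:05 am–6:35 am, 6:55 am–7:50 am.
8:30 am–10:00 am is untouched.

6:05 am–6:35 am, 6:55 am–7:50 am, 8:30 am–10:00 am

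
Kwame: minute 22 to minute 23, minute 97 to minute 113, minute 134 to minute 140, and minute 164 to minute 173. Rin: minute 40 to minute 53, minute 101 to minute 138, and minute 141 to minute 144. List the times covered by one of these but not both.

A \ B = minute 22 to minute 23, minute 97 to minute 101, minute 138 to minute 140, minute 164 to minute 173.
B \ A = minute 40 to minute 53, minute 113 to minute 134, minute 141 to minute 144.
Union of the two gives the symmetric difference.

minute 22 to minute 23, minute 40 to minute 53, minute 97 to minute 101, minute 113 to minute 134, minute 138 to minute 140, minute 141 to minute 144, minute 164 to minute 173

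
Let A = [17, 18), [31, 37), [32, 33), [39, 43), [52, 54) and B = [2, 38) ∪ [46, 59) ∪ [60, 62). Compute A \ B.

[39, 43)

Merge the first list: [17, 18), [31, 37), [39, 43), [52, 54).
[17, 18): fully covered by B → removed.
[31, 37): fully covered by B → removed.
[39, 43): no B overlap → unchanged.
[52, 54): fully covered by B → removed.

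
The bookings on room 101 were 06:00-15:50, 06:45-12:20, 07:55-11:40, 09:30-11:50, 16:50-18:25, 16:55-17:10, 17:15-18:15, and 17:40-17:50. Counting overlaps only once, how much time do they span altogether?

11 h 25 min

Merged: 06:00–15:50, 16:50–18:25.
Lengths: 9 h 50 min + 1 h 35 min = 11 h 25 min.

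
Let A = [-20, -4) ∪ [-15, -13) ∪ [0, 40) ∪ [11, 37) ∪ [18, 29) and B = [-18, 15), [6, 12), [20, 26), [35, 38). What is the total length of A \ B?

A, merged: [-20, -4), [0, 40).
B, merged: [-18, 15), [20, 26), [35, 38).
A \ B = [-20, -18), [15, 20), [26, 35), [38, 40).
Total: 2 + 5 + 9 + 2 = 18.

18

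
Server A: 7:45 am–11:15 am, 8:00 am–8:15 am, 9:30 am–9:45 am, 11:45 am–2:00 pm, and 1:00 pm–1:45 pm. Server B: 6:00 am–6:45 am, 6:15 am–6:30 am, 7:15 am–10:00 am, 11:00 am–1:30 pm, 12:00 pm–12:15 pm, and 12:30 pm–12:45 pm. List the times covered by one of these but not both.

Merge the first list: 7:45 am–11:15 am, 11:45 am–2:00 pm.
Merge the second list: 6:00 am–6:45 am, 7:15 am–10:00 am, 11:00 am–1:30 pm.
A but not B: 10:00 am–11:00 am, 1:30 pm–2:00 pm.
B but not A: 6:00 am–6:45 am, 7:15 am–7:45 am, 11:15 am–11:45 am.
Combining gives A △ B.

6:00 am–6:45 am, 7:15 am–7:45 am, 10:00 am–11:00 am, 11:15 am–11:45 am, 1:30 pm–2:00 pm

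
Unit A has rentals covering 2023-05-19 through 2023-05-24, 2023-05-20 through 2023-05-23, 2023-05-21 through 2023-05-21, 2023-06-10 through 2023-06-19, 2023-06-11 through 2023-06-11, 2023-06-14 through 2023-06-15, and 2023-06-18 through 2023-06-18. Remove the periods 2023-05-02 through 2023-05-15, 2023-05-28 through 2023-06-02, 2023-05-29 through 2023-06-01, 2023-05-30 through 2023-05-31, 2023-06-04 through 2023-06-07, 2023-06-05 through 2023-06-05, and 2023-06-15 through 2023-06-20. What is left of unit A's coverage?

2023-05-19 through 2023-05-24, 2023-06-10 through 2023-06-14

First set merges to 2023-05-19 through 2023-05-24, 2023-06-10 through 2023-06-19.
Second set merges to 2023-05-02 through 2023-05-15, 2023-05-28 through 2023-06-02, 2023-06-04 through 2023-06-07, 2023-06-15 through 2023-06-20.
2023-05-19 through 2023-05-24: no B overlap → unchanged.
2023-06-10 through 2023-06-19 minus B → 2023-06-10 through 2023-06-14.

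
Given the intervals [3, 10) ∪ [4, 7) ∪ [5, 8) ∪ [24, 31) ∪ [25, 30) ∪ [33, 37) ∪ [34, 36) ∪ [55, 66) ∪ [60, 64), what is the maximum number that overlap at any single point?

3

At 5, 3 of the intervals are simultaneously active.
No point has more.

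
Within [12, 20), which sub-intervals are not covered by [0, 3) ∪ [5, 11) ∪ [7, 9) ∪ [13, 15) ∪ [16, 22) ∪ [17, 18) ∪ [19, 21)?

Covered (merged): [0, 3), [5, 11), [13, 15), [16, 22).
Gaps within [12, 20): [12, 13), [15, 16).

[12, 13) ∪ [15, 16)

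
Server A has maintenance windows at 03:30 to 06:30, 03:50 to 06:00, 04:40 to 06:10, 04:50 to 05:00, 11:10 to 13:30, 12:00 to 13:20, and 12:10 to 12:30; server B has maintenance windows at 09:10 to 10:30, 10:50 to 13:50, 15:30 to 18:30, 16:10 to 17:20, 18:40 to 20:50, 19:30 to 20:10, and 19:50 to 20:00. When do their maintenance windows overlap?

First set merges to 03:30-06:30, 11:10-13:30.
Second set merges to 09:10-10:30, 10:50-13:50, 15:30-18:30, 18:40-20:50.
03:30-06:30 falls entirely outside B.
11:10-13:30 overlaps B on 11:10-13:30.

11:10-13:30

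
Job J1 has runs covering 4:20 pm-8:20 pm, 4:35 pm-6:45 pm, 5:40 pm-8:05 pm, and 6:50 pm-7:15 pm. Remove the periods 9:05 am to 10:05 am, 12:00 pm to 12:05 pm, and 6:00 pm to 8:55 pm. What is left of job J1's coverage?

First set merges to 4:20 pm-8:20 pm.
4:20 pm-8:20 pm minus B → 4:20 pm-6:00 pm.

4:20 pm-6:00 pm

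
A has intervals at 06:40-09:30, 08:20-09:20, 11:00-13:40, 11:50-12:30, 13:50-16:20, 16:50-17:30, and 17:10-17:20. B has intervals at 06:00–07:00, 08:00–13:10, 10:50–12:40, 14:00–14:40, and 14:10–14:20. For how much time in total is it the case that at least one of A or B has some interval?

10 h 50 min

First set merges to 06:40-09:30, 11:00-13:40, 13:50-16:20, 16:50-17:30.
Second set merges to 06:00-07:00, 08:00-13:10, 14:00-14:40.
A ∪ B = 06:00-13:40, 13:50-16:20, 16:50-17:30.
Total: 7 h 40 min + 2 h 30 min + 40 min = 10 h 50 min.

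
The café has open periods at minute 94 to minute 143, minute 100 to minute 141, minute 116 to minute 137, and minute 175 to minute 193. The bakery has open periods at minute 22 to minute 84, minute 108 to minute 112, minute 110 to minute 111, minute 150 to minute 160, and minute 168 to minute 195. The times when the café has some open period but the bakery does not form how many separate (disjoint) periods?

2

A, merged: minute 94 to minute 143, minute 175 to minute 193.
B, merged: minute 22 to minute 84, minute 108 to minute 112, minute 150 to minute 160, minute 168 to minute 195.
A \ B = minute 94 to minute 108, minute 112 to minute 143.
That is 2 disjoint pieces.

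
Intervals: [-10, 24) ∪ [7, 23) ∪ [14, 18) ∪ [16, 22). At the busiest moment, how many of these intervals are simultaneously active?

Sweep endpoints in order; track running count of active intervals.
Peak of 4 reached at 16.

4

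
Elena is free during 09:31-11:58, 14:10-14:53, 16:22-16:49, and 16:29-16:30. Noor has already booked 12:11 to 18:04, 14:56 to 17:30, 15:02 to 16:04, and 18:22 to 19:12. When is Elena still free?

First set merges to 09:31–11:58, 14:10–14:53, 16:22–16:49.
Second set merges to 12:11–18:04, 18:22–19:12.
09:31–11:58 is untouched.
14:10–14:53 lies entirely inside B → drops out.
16:22–16:49 lies entirely inside B → drops out.

09:31–11:58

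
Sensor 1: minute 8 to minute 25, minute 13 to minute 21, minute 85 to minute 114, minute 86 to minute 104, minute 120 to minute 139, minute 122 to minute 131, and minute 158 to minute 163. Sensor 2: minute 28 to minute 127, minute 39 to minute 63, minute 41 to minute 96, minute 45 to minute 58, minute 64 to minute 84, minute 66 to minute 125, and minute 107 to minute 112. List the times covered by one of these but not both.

Merge the first list: minute 8 to minute 25, minute 85 to minute 114, minute 120 to minute 139, minute 158 to minute 163.
Merge the second list: minute 28 to minute 127.
A but not B: minute 8 to minute 25, minute 127 to minute 139, minute 158 to minute 163.
B but not A: minute 28 to minute 85, minute 114 to minute 120.
Combining gives A △ B.

minute 8 to minute 25, minute 28 to minute 85, minute 114 to minute 120, minute 127 to minute 139, minute 158 to minute 163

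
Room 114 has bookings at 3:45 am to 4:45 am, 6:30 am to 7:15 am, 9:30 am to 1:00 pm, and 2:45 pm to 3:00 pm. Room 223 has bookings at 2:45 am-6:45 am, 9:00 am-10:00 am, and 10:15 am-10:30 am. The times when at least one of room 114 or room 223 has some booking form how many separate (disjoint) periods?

3

A ∪ B = 2:45 am-7:15 am, 9:00 am-1:00 pm, 2:45 pm-3:00 pm.
That is 3 disjoint pieces.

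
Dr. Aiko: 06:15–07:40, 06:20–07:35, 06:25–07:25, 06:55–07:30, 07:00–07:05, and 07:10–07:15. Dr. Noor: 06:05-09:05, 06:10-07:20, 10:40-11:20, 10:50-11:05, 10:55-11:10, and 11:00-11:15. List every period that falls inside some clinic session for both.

A, merged: 06:15–07:40.
B, merged: 06:05–09:05, 10:40–11:20.
06:15–07:40 meets the second set on 06:15–07:40.

06:15–07:40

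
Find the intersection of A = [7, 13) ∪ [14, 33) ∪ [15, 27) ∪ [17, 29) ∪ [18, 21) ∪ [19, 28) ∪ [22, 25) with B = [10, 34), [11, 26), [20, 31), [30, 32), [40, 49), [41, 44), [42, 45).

[10, 13) ∪ [14, 33)

Merge the first list: [7, 13), [14, 33).
Merge the second list: [10, 34), [40, 49).
[7, 13) ∩ B → [10, 13).
[14, 33) ∩ B → [14, 33).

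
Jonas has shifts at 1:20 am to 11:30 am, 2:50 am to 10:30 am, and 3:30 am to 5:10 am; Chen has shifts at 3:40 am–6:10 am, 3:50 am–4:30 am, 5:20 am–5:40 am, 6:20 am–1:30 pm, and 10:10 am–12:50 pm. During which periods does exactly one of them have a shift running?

Merge the first list: 1:20 am-11:30 am.
Merge the second list: 3:40 am-6:10 am, 6:20 am-1:30 pm.
A but not B: 1:20 am-3:40 am, 6:10 am-6:20 am.
B but not A: 11:30 am-1:30 pm.
Combining gives A △ B.

1:20 am-3:40 am, 6:10 am-6:20 am, 11:30 am-1:30 pm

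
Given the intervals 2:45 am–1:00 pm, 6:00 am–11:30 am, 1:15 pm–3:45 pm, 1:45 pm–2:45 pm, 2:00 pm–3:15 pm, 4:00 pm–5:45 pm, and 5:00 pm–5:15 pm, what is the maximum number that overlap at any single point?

3

At 2:00 pm, 3 of the intervals are simultaneously active.
No point has more.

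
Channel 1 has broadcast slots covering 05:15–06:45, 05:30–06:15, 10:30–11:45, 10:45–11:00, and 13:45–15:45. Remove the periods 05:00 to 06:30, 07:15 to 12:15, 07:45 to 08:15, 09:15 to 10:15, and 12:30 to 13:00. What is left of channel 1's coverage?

06:30-06:45, 13:45-15:45

First set merges to 05:15-06:45, 10:30-11:45, 13:45-15:45.
Second set merges to 05:00-06:30, 07:15-12:15, 12:30-13:00.
05:15-06:45 minus B → 06:30-06:45.
10:30-11:45: fully covered by B → removed.
13:45-15:45: no B overlap → unchanged.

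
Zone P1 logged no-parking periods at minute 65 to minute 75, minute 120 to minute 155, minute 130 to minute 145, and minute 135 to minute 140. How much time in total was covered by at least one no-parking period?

45 minutes

Merged: minute 65 to minute 75, minute 120 to minute 155.
Lengths: 10 minutes + 35 minutes = 45 minutes.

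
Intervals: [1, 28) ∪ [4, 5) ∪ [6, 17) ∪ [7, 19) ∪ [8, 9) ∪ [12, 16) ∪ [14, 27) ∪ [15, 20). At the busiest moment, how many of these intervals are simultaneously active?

Sweep endpoints in order; track running count of active intervals.
Peak of 6 reached at 15.

6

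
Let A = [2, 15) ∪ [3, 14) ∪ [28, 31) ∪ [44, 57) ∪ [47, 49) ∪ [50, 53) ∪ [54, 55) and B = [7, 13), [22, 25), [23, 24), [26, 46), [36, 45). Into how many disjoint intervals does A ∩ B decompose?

First set merges to [2, 15), [28, 31), [44, 57).
Second set merges to [7, 13), [22, 25), [26, 46).
A ∩ B = [7, 13), [28, 31), [44, 46).
That is 3 disjoint pieces.

3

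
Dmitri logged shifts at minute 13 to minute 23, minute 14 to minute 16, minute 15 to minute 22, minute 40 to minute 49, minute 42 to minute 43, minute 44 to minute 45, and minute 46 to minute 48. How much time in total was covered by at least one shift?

Merged: minute 13 to minute 23, minute 40 to minute 49.
Lengths: 10 minutes + 9 minutes = 19 minutes.

19 minutes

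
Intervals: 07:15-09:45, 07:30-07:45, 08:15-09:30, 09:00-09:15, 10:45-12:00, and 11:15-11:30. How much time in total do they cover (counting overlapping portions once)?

Merged: 07:15-09:45, 10:45-12:00.
Lengths: 2 h 30 min + 1 h 15 min = 3 h 45 min.

3 h 45 min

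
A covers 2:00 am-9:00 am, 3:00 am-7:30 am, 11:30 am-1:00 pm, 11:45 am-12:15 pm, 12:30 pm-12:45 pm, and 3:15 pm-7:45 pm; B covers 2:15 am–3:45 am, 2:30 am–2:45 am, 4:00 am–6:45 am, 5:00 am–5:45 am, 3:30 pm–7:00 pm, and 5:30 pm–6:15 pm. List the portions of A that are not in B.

2:00 am–2:15 am, 3:45 am–4:00 am, 6:45 am–9:00 am, 11:30 am–1:00 pm, 3:15 pm–3:30 pm, 7:00 pm–7:45 pm

A, merged: 2:00 am–9:00 am, 11:30 am–1:00 pm, 3:15 pm–7:45 pm.
B, merged: 2:15 am–3:45 am, 4:00 am–6:45 am, 3:30 pm–7:00 pm.
2:00 am–9:00 am minus B → 2:00 am–2:15 am, 3:45 am–4:00 am, 6:45 am–9:00 am.
11:30 am–1:00 pm: no B overlap → unchanged.
3:15 pm–7:45 pm minus B → 3:15 pm–3:30 pm, 7:00 pm–7:45 pm.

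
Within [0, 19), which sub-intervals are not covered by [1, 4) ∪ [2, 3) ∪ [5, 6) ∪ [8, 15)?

After merging, the occupied span is [1, 4), [5, 6), [8, 15).
Complement within [0, 19): [0, 1), [4, 5), [6, 8), [15, 19).

[0, 1) ∪ [4, 5) ∪ [6, 8) ∪ [15, 19)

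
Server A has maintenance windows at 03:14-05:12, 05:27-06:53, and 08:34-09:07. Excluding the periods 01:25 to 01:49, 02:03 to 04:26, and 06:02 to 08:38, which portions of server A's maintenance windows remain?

04:26-05:12, 05:27-06:02, 08:38-09:07

03:14-05:12 minus B → 04:26-05:12.
05:27-06:53 minus B → 05:27-06:02.
08:34-09:07 minus B → 08:38-09:07.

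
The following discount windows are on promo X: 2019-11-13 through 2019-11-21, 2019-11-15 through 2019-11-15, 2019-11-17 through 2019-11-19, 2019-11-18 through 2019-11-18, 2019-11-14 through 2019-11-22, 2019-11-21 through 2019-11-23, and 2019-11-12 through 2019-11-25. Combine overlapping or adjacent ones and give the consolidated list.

2019-11-12 through 2019-11-25

Sort by start: 2019-11-12 through 2019-11-25, 2019-11-13 through 2019-11-21, 2019-11-14 through 2019-11-22, 2019-11-15 through 2019-11-15, 2019-11-17 through 2019-11-19, 2019-11-18 through 2019-11-18, 2019-11-21 through 2019-11-23.
2019-11-13 through 2019-11-21 overlaps/touches 2019-11-12 through 2019-11-25 → extend to 2019-11-12 through 2019-11-25.
2019-11-14 through 2019-11-22 overlaps/touches 2019-11-12 through 2019-11-25 → extend to 2019-11-12 through 2019-11-25.
2019-11-15 through 2019-11-15 overlaps/touches 2019-11-12 through 2019-11-25 → extend to 2019-11-12 through 2019-11-25.
2019-11-17 through 2019-11-19 overlaps/touches 2019-11-12 through 2019-11-25 → extend to 2019-11-12 through 2019-11-25.
2019-11-18 through 2019-11-18 overlaps/touches 2019-11-12 through 2019-11-25 → extend to 2019-11-12 through 2019-11-25.
2019-11-21 through 2019-11-23 overlaps/touches 2019-11-12 through 2019-11-25 → extend to 2019-11-12 through 2019-11-25.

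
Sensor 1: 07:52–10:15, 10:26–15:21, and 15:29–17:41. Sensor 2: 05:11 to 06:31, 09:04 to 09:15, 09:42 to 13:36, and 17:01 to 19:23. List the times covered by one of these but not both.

05:11–06:31, 07:52–09:04, 09:15–09:42, 10:15–10:26, 13:36–15:21, 15:29–17:01, 17:41–19:23

A \ B = 07:52–09:04, 09:15–09:42, 13:36–15:21, 15:29–17:01.
B \ A = 05:11–06:31, 10:15–10:26, 17:41–19:23.
Union of the two gives the symmetric difference.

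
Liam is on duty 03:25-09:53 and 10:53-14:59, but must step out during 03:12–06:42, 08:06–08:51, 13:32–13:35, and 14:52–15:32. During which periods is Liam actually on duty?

06:42–08:06, 08:51–09:53, 10:53–13:32, 13:35–14:52

03:25–09:53 \ B = 06:42–08:06, 08:51–09:53.
10:53–14:59 \ B = 10:53–13:32, 13:35–14:52.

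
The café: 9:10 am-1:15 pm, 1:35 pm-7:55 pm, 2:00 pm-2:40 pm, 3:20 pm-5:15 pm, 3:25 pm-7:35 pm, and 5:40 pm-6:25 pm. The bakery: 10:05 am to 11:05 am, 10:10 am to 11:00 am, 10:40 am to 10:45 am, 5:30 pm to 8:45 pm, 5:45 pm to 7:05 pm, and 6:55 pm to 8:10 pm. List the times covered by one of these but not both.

A, merged: 9:10 am–1:15 pm, 1:35 pm–7:55 pm.
B, merged: 10:05 am–11:05 am, 5:30 pm–8:45 pm.
A but not B: 9:10 am–10:05 am, 11:05 am–1:15 pm, 1:35 pm–5:30 pm.
B but not A: 7:55 pm–8:45 pm.
Combining gives A △ B.

9:10 am–10:05 am, 11:05 am–1:15 pm, 1:35 pm–5:30 pm, 7:55 pm–8:45 pm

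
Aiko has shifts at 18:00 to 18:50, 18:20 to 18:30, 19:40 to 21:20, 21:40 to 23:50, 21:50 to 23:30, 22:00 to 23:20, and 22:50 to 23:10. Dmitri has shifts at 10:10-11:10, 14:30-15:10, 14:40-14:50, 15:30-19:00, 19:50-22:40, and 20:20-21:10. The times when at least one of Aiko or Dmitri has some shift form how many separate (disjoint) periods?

4

A, merged: 18:00-18:50, 19:40-21:20, 21:40-23:50.
B, merged: 10:10-11:10, 14:30-15:10, 15:30-19:00, 19:50-22:40.
A ∪ B = 10:10-11:10, 14:30-15:10, 15:30-19:00, 19:40-23:50.
That is 4 disjoint pieces.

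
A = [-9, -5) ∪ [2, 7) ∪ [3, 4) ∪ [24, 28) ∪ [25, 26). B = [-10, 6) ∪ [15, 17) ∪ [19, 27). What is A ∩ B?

[-9, -5) ∪ [2, 6) ∪ [24, 27)

First set merges to [-9, -5), [2, 7), [24, 28).
[-9, -5) ∩ B → [-9, -5).
[2, 7) ∩ B → [2, 6).
[24, 28) ∩ B → [24, 27).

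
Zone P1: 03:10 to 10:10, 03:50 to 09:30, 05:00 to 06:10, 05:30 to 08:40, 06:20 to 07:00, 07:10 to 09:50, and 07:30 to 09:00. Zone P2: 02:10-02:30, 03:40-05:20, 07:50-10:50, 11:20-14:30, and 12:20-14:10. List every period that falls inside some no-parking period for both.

First set merges to 03:10-10:10.
Second set merges to 02:10-02:30, 03:40-05:20, 07:50-10:50, 11:20-14:30.
03:10-10:10 ∩ B → 03:40-05:20, 07:50-10:10.

03:40-05:20, 07:50-10:10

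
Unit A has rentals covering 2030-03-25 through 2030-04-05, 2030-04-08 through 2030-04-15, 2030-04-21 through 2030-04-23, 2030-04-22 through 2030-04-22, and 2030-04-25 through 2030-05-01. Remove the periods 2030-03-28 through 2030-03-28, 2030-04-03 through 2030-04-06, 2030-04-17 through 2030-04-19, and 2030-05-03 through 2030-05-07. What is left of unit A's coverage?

2030-03-25 through 2030-03-27, 2030-03-29 through 2030-04-02, 2030-04-08 through 2030-04-15, 2030-04-21 through 2030-04-23, 2030-04-25 through 2030-05-01

A, merged: 2030-03-25 through 2030-04-05, 2030-04-08 through 2030-04-15, 2030-04-21 through 2030-04-23, 2030-04-25 through 2030-05-01.
2030-03-25 through 2030-04-05 with B removed leaves 2030-03-25 through 2030-03-27, 2030-03-29 through 2030-04-02.
2030-04-08 through 2030-04-15 is untouched.
2030-04-21 through 2030-04-23 is untouched.
2030-04-25 through 2030-05-01 is untouched.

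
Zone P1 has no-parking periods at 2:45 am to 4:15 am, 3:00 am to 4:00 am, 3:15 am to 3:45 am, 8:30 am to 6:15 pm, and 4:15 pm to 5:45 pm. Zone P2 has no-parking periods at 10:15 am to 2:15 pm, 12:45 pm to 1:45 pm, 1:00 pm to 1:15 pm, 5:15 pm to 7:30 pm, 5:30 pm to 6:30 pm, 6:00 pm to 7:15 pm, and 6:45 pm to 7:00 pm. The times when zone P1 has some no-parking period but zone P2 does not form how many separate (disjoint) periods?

A, merged: 2:45 am-4:15 am, 8:30 am-6:15 pm.
B, merged: 10:15 am-2:15 pm, 5:15 pm-7:30 pm.
A \ B = 2:45 am-4:15 am, 8:30 am-10:15 am, 2:15 pm-5:15 pm.
That is 3 disjoint pieces.

3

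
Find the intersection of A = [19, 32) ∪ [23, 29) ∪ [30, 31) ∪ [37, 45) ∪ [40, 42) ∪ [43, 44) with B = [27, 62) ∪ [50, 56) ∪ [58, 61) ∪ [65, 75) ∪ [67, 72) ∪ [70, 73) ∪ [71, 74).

First set merges to [19, 32), [37, 45).
Second set merges to [27, 62), [65, 75).
[19, 32) meets the second set on [27, 32).
[37, 45) meets the second set on [37, 45).

[27, 32) ∪ [37, 45)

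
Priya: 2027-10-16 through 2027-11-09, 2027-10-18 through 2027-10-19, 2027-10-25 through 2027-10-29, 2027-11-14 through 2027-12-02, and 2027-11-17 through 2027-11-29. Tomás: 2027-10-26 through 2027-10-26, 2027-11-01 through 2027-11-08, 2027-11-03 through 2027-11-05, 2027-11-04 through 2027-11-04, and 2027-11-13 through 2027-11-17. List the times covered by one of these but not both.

First set merges to 2027-10-16 through 2027-11-09, 2027-11-14 through 2027-12-02.
Second set merges to 2027-10-26 through 2027-10-26, 2027-11-01 through 2027-11-08, 2027-11-13 through 2027-11-17.
A \ B = 2027-10-16 through 2027-10-25, 2027-10-27 through 2027-10-31, 2027-11-09 through 2027-11-09, 2027-11-18 through 2027-12-02.
B \ A = 2027-11-13 through 2027-11-13.
Union of the two gives the symmetric difference.

2027-10-16 through 2027-10-25, 2027-10-27 through 2027-10-31, 2027-11-09 through 2027-11-09, 2027-11-13 through 2027-11-13, 2027-11-18 through 2027-12-02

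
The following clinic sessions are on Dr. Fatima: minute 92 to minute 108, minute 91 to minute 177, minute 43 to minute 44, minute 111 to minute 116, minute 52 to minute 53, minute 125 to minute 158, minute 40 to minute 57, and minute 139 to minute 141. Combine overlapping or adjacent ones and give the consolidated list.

Sort by start: minute 40 to minute 57, minute 43 to minute 44, minute 52 to minute 53, minute 91 to minute 177, minute 92 to minute 108, minute 111 to minute 116, minute 125 to minute 158, minute 139 to minute 141.
minute 43 to minute 44 overlaps/touches minute 40 to minute 57 → extend to minute 40 to minute 57.
minute 52 to minute 53 overlaps/touches minute 40 to minute 57 → extend to minute 40 to minute 57.
minute 91 to minute 177 is disjoint → start new block.
minute 92 to minute 108 overlaps/touches minute 91 to minute 177 → extend to minute 91 to minute 177.
minute 111 to minute 116 overlaps/touches minute 91 to minute 177 → extend to minute 91 to minute 177.
minute 125 to minute 158 overlaps/touches minute 91 to minute 177 → extend to minute 91 to minute 177.
minute 139 to minute 141 overlaps/touches minute 91 to minute 177 → extend to minute 91 to minute 177.

minute 40 to minute 57, minute 91 to minute 177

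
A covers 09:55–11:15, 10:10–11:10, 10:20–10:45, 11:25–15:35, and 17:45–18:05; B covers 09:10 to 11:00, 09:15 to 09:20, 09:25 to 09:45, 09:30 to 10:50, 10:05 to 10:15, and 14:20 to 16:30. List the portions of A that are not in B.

Merge the first list: 09:55-11:15, 11:25-15:35, 17:45-18:05.
Merge the second list: 09:10-11:00, 14:20-16:30.
09:55-11:15 minus B → 11:00-11:15.
11:25-15:35 minus B → 11:25-14:20.
17:45-18:05: no B overlap → unchanged.

11:00-11:15, 11:25-14:20, 17:45-18:05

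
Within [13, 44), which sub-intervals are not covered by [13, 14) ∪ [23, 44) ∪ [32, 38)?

[14, 23)

Covered (merged): [13, 14), [23, 44).
Gaps within [13, 44): [14, 23).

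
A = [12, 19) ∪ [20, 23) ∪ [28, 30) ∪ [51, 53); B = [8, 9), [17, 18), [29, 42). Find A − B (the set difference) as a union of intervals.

[12, 17) ∪ [18, 19) ∪ [20, 23) ∪ [28, 29) ∪ [51, 53)

[12, 19) minus B → [12, 17), [18, 19).
[20, 23): no B overlap → unchanged.
[28, 30) minus B → [28, 29).
[51, 53): no B overlap → unchanged.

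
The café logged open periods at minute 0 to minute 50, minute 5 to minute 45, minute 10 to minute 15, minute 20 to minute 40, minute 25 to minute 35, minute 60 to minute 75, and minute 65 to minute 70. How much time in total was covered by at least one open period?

Merged: minute 0 to minute 50, minute 60 to minute 75.
Lengths: 50 minutes + 15 minutes = 65 minutes.

65 minutes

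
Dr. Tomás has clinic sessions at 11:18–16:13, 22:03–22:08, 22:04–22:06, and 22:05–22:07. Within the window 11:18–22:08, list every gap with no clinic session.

16:13–22:03

Covered (merged): 11:18–16:13, 22:03–22:08.
Gaps within 11:18–22:08: 16:13–22:03.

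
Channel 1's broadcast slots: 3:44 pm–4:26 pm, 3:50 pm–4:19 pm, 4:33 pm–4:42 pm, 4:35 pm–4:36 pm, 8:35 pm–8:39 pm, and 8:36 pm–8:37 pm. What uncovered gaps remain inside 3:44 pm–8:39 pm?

4:26 pm-4:33 pm, 4:42 pm-8:35 pm

The merged coverage is 3:44 pm-4:26 pm, 4:33 pm-4:42 pm, 8:35 pm-8:39 pm.
Complement within 3:44 pm-8:39 pm: 4:26 pm-4:33 pm, 4:42 pm-8:35 pm.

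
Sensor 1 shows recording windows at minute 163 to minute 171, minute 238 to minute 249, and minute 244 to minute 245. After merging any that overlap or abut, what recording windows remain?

minute 238 to minute 249 is disjoint → start new block.
minute 244 to minute 245 overlaps/touches minute 238 to minute 249 → extend to minute 238 to minute 249.

minute 163 to minute 171, minute 238 to minute 249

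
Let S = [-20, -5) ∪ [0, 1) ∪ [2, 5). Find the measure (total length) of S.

19

Merged: [-20, -5), [0, 1), [2, 5).
Lengths: 15 + 1 + 3 = 19.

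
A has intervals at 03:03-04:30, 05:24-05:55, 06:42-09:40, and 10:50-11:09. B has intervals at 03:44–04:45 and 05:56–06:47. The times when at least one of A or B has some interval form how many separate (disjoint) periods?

4

A ∪ B = 03:03-04:45, 05:24-05:55, 05:56-09:40, 10:50-11:09.
That is 4 disjoint pieces.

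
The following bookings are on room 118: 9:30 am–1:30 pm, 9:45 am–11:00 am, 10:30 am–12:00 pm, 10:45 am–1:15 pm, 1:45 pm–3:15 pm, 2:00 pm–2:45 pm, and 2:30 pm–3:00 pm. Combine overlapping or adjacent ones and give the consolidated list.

9:30 am–1:30 pm, 1:45 pm–3:15 pm

9:45 am–11:00 am overlaps/touches 9:30 am–1:30 pm → extend to 9:30 am–1:30 pm.
10:30 am–12:00 pm overlaps/touches 9:30 am–1:30 pm → extend to 9:30 am–1:30 pm.
10:45 am–1:15 pm overlaps/touches 9:30 am–1:30 pm → extend to 9:30 am–1:30 pm.
1:45 pm–3:15 pm is disjoint → start new block.
2:00 pm–2:45 pm overlaps/touches 1:45 pm–3:15 pm → extend to 1:45 pm–3:15 pm.
2:30 pm–3:00 pm overlaps/touches 1:45 pm–3:15 pm → extend to 1:45 pm–3:15 pm.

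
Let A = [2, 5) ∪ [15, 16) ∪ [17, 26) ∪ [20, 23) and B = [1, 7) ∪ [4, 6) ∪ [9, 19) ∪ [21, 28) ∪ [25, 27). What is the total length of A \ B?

First set merges to [2, 5), [15, 16), [17, 26).
Second set merges to [1, 7), [9, 19), [21, 28).
A \ B = [19, 21).
Total: 2.

2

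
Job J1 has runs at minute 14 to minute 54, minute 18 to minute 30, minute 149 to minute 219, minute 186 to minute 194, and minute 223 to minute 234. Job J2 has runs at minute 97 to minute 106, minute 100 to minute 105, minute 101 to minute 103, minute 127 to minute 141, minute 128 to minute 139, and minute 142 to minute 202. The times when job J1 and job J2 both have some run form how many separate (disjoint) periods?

First set merges to minute 14 to minute 54, minute 149 to minute 219, minute 223 to minute 234.
Second set merges to minute 97 to minute 106, minute 127 to minute 141, minute 142 to minute 202.
A ∩ B = minute 149 to minute 202.
That is 1 disjoint piece.

1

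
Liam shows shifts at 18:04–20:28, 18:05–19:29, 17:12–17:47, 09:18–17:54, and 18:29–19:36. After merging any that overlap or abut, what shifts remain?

Sort by start: 09:18–17:54, 17:12–17:47, 18:04–20:28, 18:05–19:29, 18:29–19:36.
17:12–17:47 overlaps/touches 09:18–17:54 → extend to 09:18–17:54.
18:04–20:28 is disjoint → start new block.
18:05–19:29 overlaps/touches 18:04–20:28 → extend to 18:04–20:28.
18:29–19:36 overlaps/touches 18:04–20:28 → extend to 18:04–20:28.

09:18–17:54, 18:04–20:28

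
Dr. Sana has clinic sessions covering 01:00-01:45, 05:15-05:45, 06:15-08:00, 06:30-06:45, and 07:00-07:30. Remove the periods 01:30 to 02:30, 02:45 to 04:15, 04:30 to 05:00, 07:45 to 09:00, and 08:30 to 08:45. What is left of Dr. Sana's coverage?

First set merges to 01:00–01:45, 05:15–05:45, 06:15–08:00.
Second set merges to 01:30–02:30, 02:45–04:15, 04:30–05:00, 07:45–09:00.
01:00–01:45 \ B = 01:00–01:30.
05:15–05:45: nothing removed.
06:15–08:00 \ B = 06:15–07:45.

01:00–01:30, 05:15–05:45, 06:15–07:45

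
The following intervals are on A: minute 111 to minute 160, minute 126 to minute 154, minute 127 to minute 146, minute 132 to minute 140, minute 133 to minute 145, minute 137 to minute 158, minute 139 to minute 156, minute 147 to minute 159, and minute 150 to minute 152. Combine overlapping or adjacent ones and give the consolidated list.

minute 126 to minute 154 overlaps/touches minute 111 to minute 160 → extend to minute 111 to minute 160.
minute 127 to minute 146 overlaps/touches minute 111 to minute 160 → extend to minute 111 to minute 160.
minute 132 to minute 140 overlaps/touches minute 111 to minute 160 → extend to minute 111 to minute 160.
minute 133 to minute 145 overlaps/touches minute 111 to minute 160 → extend to minute 111 to minute 160.
minute 137 to minute 158 overlaps/touches minute 111 to minute 160 → extend to minute 111 to minute 160.
minute 139 to minute 156 overlaps/touches minute 111 to minute 160 → extend to minute 111 to minute 160.
minute 147 to minute 159 overlaps/touches minute 111 to minute 160 → extend to minute 111 to minute 160.
minute 150 to minute 152 overlaps/touches minute 111 to minute 160 → extend to minute 111 to minute 160.

minute 111 to minute 160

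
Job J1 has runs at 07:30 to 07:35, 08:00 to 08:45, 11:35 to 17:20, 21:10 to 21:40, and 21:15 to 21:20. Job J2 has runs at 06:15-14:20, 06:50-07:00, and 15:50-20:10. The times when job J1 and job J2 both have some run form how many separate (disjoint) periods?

4

Merge the first list: 07:30–07:35, 08:00–08:45, 11:35–17:20, 21:10–21:40.
Merge the second list: 06:15–14:20, 15:50–20:10.
A ∩ B = 07:30–07:35, 08:00–08:45, 11:35–14:20, 15:50–17:20.
That is 4 disjoint pieces.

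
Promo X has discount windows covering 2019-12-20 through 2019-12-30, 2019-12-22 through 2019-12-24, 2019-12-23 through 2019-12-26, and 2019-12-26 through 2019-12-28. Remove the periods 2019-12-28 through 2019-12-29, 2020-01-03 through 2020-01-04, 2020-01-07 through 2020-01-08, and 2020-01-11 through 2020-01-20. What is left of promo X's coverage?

2019-12-20 through 2019-12-27, 2019-12-30 through 2019-12-30

First set merges to 2019-12-20 through 2019-12-30.
2019-12-20 through 2019-12-30 with B removed leaves 2019-12-20 through 2019-12-27, 2019-12-30 through 2019-12-30.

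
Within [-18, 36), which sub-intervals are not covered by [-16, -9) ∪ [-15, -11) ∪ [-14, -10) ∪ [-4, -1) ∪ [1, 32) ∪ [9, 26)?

The merged coverage is [-16, -9), [-4, -1), [1, 32).
Uncovered inside [-18, 36): [-18, -16), [-9, -4), [-1, 1), [32, 36).

[-18, -16) ∪ [-9, -4) ∪ [-1, 1) ∪ [32, 36)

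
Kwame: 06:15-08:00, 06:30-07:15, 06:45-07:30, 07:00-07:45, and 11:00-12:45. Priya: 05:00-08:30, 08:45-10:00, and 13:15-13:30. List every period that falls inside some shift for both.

A, merged: 06:15-08:00, 11:00-12:45.
06:15-08:00 ∩ B → 06:15-08:00.
11:00-12:45 meets no B interval.

06:15-08:00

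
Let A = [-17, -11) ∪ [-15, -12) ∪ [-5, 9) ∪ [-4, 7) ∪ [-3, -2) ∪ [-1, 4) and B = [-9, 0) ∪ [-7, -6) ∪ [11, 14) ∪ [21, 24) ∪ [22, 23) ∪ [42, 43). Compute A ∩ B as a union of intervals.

A, merged: [-17, -11), [-5, 9).
B, merged: [-9, 0), [11, 14), [21, 24), [42, 43).
[-17, -11): no overlap with the second set.
[-5, 9) meets the second set on [-5, 0).

[-5, 0)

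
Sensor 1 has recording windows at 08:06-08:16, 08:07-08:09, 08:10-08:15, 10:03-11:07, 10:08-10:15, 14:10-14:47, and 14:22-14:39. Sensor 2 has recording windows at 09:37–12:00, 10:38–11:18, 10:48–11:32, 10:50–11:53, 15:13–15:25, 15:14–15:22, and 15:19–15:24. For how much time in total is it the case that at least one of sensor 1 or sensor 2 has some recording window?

3 h 22 min

A, merged: 08:06-08:16, 10:03-11:07, 14:10-14:47.
B, merged: 09:37-12:00, 15:13-15:25.
A ∪ B = 08:06-08:16, 09:37-12:00, 14:10-14:47, 15:13-15:25.
Total: 10 min + 2 h 23 min + 37 min + 12 min = 3 h 22 min.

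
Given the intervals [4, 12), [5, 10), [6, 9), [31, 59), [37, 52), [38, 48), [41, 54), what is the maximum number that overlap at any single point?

4

At 41, 4 of the intervals are simultaneously active.
No point has more.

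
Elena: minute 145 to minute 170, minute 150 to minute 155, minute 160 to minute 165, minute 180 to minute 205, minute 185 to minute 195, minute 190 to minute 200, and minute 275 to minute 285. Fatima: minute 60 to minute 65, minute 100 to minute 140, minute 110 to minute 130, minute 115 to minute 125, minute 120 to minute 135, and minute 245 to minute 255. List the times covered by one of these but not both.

minute 60 to minute 65, minute 100 to minute 140, minute 145 to minute 170, minute 180 to minute 205, minute 245 to minute 255, minute 275 to minute 285

A, merged: minute 145 to minute 170, minute 180 to minute 205, minute 275 to minute 285.
B, merged: minute 60 to minute 65, minute 100 to minute 140, minute 245 to minute 255.
A but not B: minute 145 to minute 170, minute 180 to minute 205, minute 275 to minute 285.
B but not A: minute 60 to minute 65, minute 100 to minute 140, minute 245 to minute 255.
Combining gives A △ B.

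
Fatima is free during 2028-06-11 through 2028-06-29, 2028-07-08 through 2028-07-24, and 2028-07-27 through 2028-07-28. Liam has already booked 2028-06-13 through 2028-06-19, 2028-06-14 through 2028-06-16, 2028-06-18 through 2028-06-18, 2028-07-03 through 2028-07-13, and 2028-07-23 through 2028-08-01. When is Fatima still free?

B, merged: 2028-06-13 through 2028-06-19, 2028-07-03 through 2028-07-13, 2028-07-23 through 2028-08-01.
2028-06-11 through 2028-06-29 \ B = 2028-06-11 through 2028-06-12, 2028-06-20 through 2028-06-29.
2028-07-08 through 2028-07-24 \ B = 2028-07-14 through 2028-07-22.
2028-07-27 through 2028-07-28: entirely removed.

2028-06-11 through 2028-06-12, 2028-06-20 through 2028-06-29, 2028-07-14 through 2028-07-22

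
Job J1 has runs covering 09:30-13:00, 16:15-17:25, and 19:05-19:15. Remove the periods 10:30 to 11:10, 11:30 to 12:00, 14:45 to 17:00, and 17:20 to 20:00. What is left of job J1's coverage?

09:30–13:00 \ B = 09:30–10:30, 11:10–11:30, 12:00–13:00.
16:15–17:25 \ B = 17:00–17:20.
19:05–19:15: entirely removed.

09:30–10:30, 11:10–11:30, 12:00–13:00, 17:00–17:20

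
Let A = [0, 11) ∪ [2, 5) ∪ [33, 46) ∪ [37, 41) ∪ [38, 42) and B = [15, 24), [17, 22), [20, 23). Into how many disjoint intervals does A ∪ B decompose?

3

First set merges to [0, 11), [33, 46).
Second set merges to [15, 24).
A ∪ B = [0, 11), [15, 24), [33, 46).
That is 3 disjoint pieces.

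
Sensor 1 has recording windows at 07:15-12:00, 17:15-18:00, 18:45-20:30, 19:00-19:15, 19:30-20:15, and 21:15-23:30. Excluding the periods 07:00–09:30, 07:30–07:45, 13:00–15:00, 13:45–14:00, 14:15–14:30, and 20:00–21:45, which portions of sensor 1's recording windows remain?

A, merged: 07:15–12:00, 17:15–18:00, 18:45–20:30, 21:15–23:30.
B, merged: 07:00–09:30, 13:00–15:00, 20:00–21:45.
07:15–12:00 \ B = 09:30–12:00.
17:15–18:00: nothing removed.
18:45–20:30 \ B = 18:45–20:00.
21:15–23:30 \ B = 21:45–23:30.

09:30–12:00, 17:15–18:00, 18:45–20:00, 21:45–23:30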